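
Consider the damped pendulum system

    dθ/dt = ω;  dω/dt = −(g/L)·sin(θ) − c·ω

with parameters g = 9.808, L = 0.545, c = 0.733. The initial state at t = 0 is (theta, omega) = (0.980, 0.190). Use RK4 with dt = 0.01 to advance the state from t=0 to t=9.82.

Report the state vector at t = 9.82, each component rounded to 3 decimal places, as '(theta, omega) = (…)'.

t=0.000: state=(0.980, 0.190)
step 1 (dt=0.01): k1=(0.190, -15.085), k2=(0.115, -15.039), k3=(0.115, -15.036), k4=(0.040, -14.986); state += dt/6·(k1+2k2+2k3+k4)
t=0.010: state=(0.981, 0.040)
t=0.020: state=(0.981, -0.110)
t=0.030: state=(0.979, -0.258)
continuing one RK4 step at a time; state shown every 50 steps (Δt=0.5):
t=0.500: state=(-0.230, -3.133)
t=1.000: state=(-0.497, 2.072)
t=1.500: state=(0.532, 0.542)
t=2.000: state=(-0.084, -1.891)
t=2.500: state=(-0.297, 1.150)
t=3.000: state=(0.303, 0.347)
t=3.500: state=(-0.049, -1.093)
t=4.000: state=(-0.168, 0.680)
t=4.500: state=(0.177, 0.178)
t=5.000: state=(-0.034, -0.624)
t=5.500: state=(-0.093, 0.409)
t=6.000: state=(0.103, 0.082)
t=6.500: state=(-0.024, -0.354)
t=7.000: state=(-0.051, 0.247)
t=7.500: state=(0.060, 0.033)
t=8.000: state=(-0.017, -0.200)
t=8.500: state=(-0.028, 0.148)
t=9.000: state=(0.035, 0.011)
t=9.500: state=(-0.011, -0.112)
t=9.820: state=(-0.026, 0.028)

(theta, omega) = (-0.026, 0.028)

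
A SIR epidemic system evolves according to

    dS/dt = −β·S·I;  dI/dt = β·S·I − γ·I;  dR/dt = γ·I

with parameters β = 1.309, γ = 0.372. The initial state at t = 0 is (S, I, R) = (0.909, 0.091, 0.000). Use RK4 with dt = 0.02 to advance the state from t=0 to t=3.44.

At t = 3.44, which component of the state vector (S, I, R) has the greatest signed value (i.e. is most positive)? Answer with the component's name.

t=0.000: state=(0.909, 0.091, 0.000)
step 1 (dt=0.02): k1=(-0.108, 0.074, 0.034), k2=(-0.109, 0.075, 0.034), k3=(-0.109, 0.075, 0.034), k4=(-0.110, 0.075, 0.034); state += dt/6·(k1+2k2+2k3+k4)
t=0.020: state=(0.907, 0.092, 0.001)
t=0.040: state=(0.905, 0.094, 0.001)
t=0.060: state=(0.902, 0.096, 0.002)
continuing one RK4 step at a time; state shown every 10 steps (Δt=0.2):
t=0.200: state=(0.886, 0.107, 0.007)
t=0.400: state=(0.859, 0.125, 0.016)
t=0.600: state=(0.830, 0.144, 0.026)
t=0.800: state=(0.797, 0.166, 0.037)
t=1.000: state=(0.761, 0.189, 0.051)
t=1.200: state=(0.722, 0.213, 0.066)
t=1.400: state=(0.680, 0.237, 0.082)
t=1.600: state=(0.637, 0.262, 0.101)
t=1.800: state=(0.593, 0.285, 0.121)
t=2.000: state=(0.549, 0.308, 0.143)
t=2.200: state=(0.505, 0.328, 0.167)
t=2.400: state=(0.462, 0.346, 0.192)
t=2.600: state=(0.422, 0.360, 0.218)
t=2.800: state=(0.383, 0.371, 0.246)
t=3.000: state=(0.347, 0.379, 0.274)
t=3.200: state=(0.314, 0.384, 0.302)
t=3.400: state=(0.284, 0.385, 0.331)
t=3.440: state=(0.278, 0.385, 0.336)
compare at T: S=0.278, I=0.385, R=0.336

largest component: I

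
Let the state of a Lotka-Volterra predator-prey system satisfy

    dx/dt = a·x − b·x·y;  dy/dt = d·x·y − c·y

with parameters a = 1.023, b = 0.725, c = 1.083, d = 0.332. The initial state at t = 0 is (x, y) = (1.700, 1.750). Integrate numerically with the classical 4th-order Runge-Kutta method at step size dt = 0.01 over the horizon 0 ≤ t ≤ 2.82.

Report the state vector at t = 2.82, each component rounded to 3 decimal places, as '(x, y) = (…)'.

(x, y) = (4.098, 0.727)

t=0.000: state=(1.700, 1.750)
step 1 (dt=0.01): k1=(-0.418, -0.908), k2=(-0.412, -0.906), k3=(-0.412, -0.906), k4=(-0.406, -0.905); state += dt/6·(k1+2k2+2k3+k4)
t=0.010: state=(1.696, 1.741)
t=0.020: state=(1.692, 1.732)
t=0.030: state=(1.688, 1.723)
continuing one RK4 step at a time; state shown every 10 steps (Δt=0.1):
t=0.100: state=(1.664, 1.661)
t=0.200: state=(1.639, 1.574)
t=0.300: state=(1.625, 1.491)
t=0.400: state=(1.620, 1.412)
t=0.500: state=(1.625, 1.337)
t=0.600: state=(1.638, 1.267)
t=0.700: state=(1.659, 1.201)
t=0.800: state=(1.688, 1.139)
t=0.900: state=(1.725, 1.082)
t=1.000: state=(1.771, 1.029)
t=1.100: state=(1.824, 0.980)
t=1.200: state=(1.885, 0.935)
t=1.300: state=(1.954, 0.894)
t=1.400: state=(2.031, 0.857)
t=1.500: state=(2.117, 0.824)
t=1.600: state=(2.212, 0.795)
t=1.700: state=(2.315, 0.769)
t=1.800: state=(2.427, 0.746)
t=1.900: state=(2.549, 0.727)
t=2.000: state=(2.680, 0.712)
t=2.100: state=(2.821, 0.700)
t=2.200: state=(2.971, 0.691)
t=2.300: state=(3.131, 0.686)
t=2.400: state=(3.300, 0.685)
t=2.500: state=(3.478, 0.688)
t=2.600: state=(3.664, 0.695)
t=2.700: state=(3.858, 0.707)
t=2.800: state=(4.057, 0.723)
t=2.820: state=(4.098, 0.727)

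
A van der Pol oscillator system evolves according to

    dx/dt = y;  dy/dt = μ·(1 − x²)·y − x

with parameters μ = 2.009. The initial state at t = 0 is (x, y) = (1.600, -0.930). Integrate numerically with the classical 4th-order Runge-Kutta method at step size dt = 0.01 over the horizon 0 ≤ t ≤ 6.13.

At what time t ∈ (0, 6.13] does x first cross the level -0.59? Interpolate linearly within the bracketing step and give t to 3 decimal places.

t = 1.517

t=0.000: state=(1.600, -0.930)
step 1 (dt=0.01): k1=(-0.930, 1.315), k2=(-0.923, 1.271), k3=(-0.924, 1.272), k4=(-0.917, 1.230); state += dt/6·(k1+2k2+2k3+k4)
t=0.010: state=(1.591, -0.917)
t=0.020: state=(1.582, -0.905)
t=0.030: state=(1.573, -0.894)
continuing one RK4 step at a time; state shown every 20 steps (Δt=0.2):
t=0.200: state=(1.431, -0.792)
t=0.400: state=(1.274, -0.800)
t=0.600: state=(1.106, -0.897)
t=0.800: state=(0.909, -1.092)
t=1.000: state=(0.659, -1.441)
t=1.200: state=(0.314, -2.062)
t=1.400: state=(-0.193, -3.071)
t=1.510: state=(-0.564, -3.660)
next step: t=1.520: state=(-0.601, -3.703) — x has crossed -0.59
linear interpolation between t=1.510 (-0.56437) and t=1.520 (-0.60119) → t≈1.517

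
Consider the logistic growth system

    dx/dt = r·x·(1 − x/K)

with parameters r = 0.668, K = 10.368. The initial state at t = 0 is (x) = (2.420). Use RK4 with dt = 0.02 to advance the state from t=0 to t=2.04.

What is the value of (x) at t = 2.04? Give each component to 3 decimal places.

(x) = (5.633)

t=0.000: state=(2.420)
step 1 (dt=0.02): k1=(1.239), k2=(1.244), k3=(1.244), k4=(1.248); state += dt/6·(k1+2k2+2k3+k4)
t=0.020: state=(2.445)
t=0.040: state=(2.470)
t=0.060: state=(2.495)
continuing one RK4 step at a time; state shown every 5 steps (Δt=0.1):
t=0.100: state=(2.546)
t=0.200: state=(2.677)
t=0.300: state=(2.811)
t=0.400: state=(2.950)
t=0.500: state=(3.093)
t=0.600: state=(3.240)
t=0.700: state=(3.391)
t=0.800: state=(3.545)
t=0.900: state=(3.702)
t=1.000: state=(3.863)
t=1.100: state=(4.026)
t=1.200: state=(4.192)
t=1.300: state=(4.360)
t=1.400: state=(4.529)
t=1.500: state=(4.700)
t=1.600: state=(4.872)
t=1.700: state=(5.045)
t=1.800: state=(5.218)
t=1.900: state=(5.391)
t=2.000: state=(5.564)
t=2.040: state=(5.633)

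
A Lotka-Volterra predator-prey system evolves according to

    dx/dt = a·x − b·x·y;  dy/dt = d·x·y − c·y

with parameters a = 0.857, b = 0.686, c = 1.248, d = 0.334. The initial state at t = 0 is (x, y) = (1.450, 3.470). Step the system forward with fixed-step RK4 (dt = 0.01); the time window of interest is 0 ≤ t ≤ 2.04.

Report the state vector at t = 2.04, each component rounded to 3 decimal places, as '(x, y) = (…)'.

(x, y) = (0.949, 0.485)

t=0.000: state=(1.450, 3.470)
step 1 (dt=0.01): k1=(-2.209, -2.650), k2=(-2.179, -2.653), k3=(-2.179, -2.652), k4=(-2.150, -2.655); state += dt/6·(k1+2k2+2k3+k4)
t=0.010: state=(1.428, 3.443)
t=0.020: state=(1.407, 3.417)
t=0.030: state=(1.386, 3.390)
continuing one RK4 step at a time; state shown every 10 steps (Δt=0.1):
t=0.100: state=(1.257, 3.204)
t=0.200: state=(1.109, 2.942)
t=0.300: state=(0.996, 2.689)
t=0.400: state=(0.910, 2.450)
t=0.500: state=(0.844, 2.227)
t=0.600: state=(0.795, 2.020)
t=0.700: state=(0.759, 1.830)
t=0.800: state=(0.734, 1.656)
t=0.900: state=(0.718, 1.498)
t=1.000: state=(0.709, 1.354)
t=1.100: state=(0.707, 1.224)
t=1.200: state=(0.712, 1.106)
t=1.300: state=(0.721, 1.000)
t=1.400: state=(0.736, 0.904)
t=1.500: state=(0.756, 0.818)
t=1.600: state=(0.781, 0.741)
t=1.700: state=(0.811, 0.672)
t=1.800: state=(0.845, 0.609)
t=1.900: state=(0.885, 0.554)
t=2.000: state=(0.930, 0.504)
t=2.040: state=(0.949, 0.485)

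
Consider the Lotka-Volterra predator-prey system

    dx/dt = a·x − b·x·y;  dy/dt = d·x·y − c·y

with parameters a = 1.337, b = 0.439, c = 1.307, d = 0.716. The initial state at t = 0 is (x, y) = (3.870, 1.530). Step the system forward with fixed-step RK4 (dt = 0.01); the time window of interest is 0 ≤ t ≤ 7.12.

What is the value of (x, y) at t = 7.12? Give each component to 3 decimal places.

t=0.000: state=(3.870, 1.530)
step 1 (dt=0.01): k1=(2.575, 2.240), k2=(2.564, 2.270), k3=(2.564, 2.271), k4=(2.553, 2.302); state += dt/6·(k1+2k2+2k3+k4)
t=0.010: state=(3.896, 1.553)
t=0.020: state=(3.921, 1.576)
t=0.030: state=(3.946, 1.600)
continuing one RK4 step at a time; state shown every 25 steps (Δt=0.25):
t=0.250: state=(4.396, 2.323)
t=0.500: state=(4.433, 3.730)
t=0.750: state=(3.710, 5.638)
t=1.000: state=(2.549, 7.128)
t=1.250: state=(1.586, 7.400)
t=1.500: state=(1.016, 6.701)
t=1.750: state=(0.720, 5.629)
t=2.000: state=(0.576, 4.552)
t=2.250: state=(0.515, 3.617)
t=2.500: state=(0.505, 2.856)
t=2.750: state=(0.533, 2.259)
t=3.000: state=(0.597, 1.802)
t=3.250: state=(0.698, 1.459)
t=3.500: state=(0.843, 1.207)
t=3.750: state=(1.042, 1.029)
t=4.000: state=(1.309, 0.915)
t=4.250: state=(1.660, 0.860)
t=4.500: state=(2.110, 0.868)
t=4.750: state=(2.669, 0.959)
t=5.000: state=(3.321, 1.181)
t=5.250: state=(3.985, 1.639)
t=5.500: state=(4.451, 2.529)
t=5.750: state=(4.358, 4.058)
t=6.000: state=(3.509, 5.977)
t=6.250: state=(2.344, 7.274)
t=6.500: state=(1.454, 7.326)
t=6.750: state=(0.946, 6.518)
t=7.000: state=(0.685, 5.426)
t=7.120: state=(0.613, 4.903)

(x, y) = (0.613, 4.903)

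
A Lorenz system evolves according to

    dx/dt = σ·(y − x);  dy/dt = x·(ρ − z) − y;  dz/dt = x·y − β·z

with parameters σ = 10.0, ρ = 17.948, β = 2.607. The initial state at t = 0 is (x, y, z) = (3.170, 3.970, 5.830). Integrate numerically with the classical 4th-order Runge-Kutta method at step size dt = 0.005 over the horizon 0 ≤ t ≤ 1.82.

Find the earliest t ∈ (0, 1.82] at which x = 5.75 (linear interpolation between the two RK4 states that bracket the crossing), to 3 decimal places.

t=0.000: state=(3.170, 3.970, 5.830)
step 1 (dt=0.005): k1=(8.000, 34.444, -2.614), k2=(8.661, 34.621, -2.243), k3=(8.649, 34.638, -2.237), k4=(9.299, 34.831, -1.857); state += dt/6·(k1+2k2+2k3+k4)
t=0.005: state=(3.213, 4.143, 5.819)
t=0.010: state=(3.263, 4.318, 5.811)
t=0.015: state=(3.319, 4.496, 5.808)
continuing one RK4 step at a time; state shown every 20 steps (Δt=0.1):
t=0.100: state=(5.107, 8.086, 6.660)
t=0.120: state=(5.742, 9.108, 7.231)
next step: t=0.125: state=(5.913, 9.371, 7.405) — x has crossed 5.75
linear interpolation between t=0.120 (5.74222) and t=0.125 (5.91284) → t≈0.120

t = 0.120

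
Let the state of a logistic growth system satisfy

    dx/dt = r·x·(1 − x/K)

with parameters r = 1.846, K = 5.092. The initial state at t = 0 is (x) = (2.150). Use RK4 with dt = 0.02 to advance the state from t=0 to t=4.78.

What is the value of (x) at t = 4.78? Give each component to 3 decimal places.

t=0.000: state=(2.150)
step 1 (dt=0.02): k1=(2.293), k2=(2.300), k3=(2.300), k4=(2.306); state += dt/6·(k1+2k2+2k3+k4)
t=0.020: state=(2.196)
t=0.040: state=(2.242)
t=0.060: state=(2.289)
continuing one RK4 step at a time; state shown every 10 steps (Δt=0.2):
t=0.200: state=(2.617)
t=0.400: state=(3.079)
t=0.600: state=(3.507)
t=0.800: state=(3.880)
t=1.000: state=(4.187)
t=1.200: state=(4.430)
t=1.400: state=(4.616)
t=1.600: state=(4.753)
t=1.800: state=(4.853)
t=2.000: state=(4.924)
t=2.200: state=(4.975)
t=2.400: state=(5.010)
t=2.600: state=(5.035)
t=2.800: state=(5.053)
t=3.000: state=(5.065)
t=3.200: state=(5.073)
t=3.400: state=(5.079)
t=3.600: state=(5.083)
t=3.800: state=(5.086)
t=4.000: state=(5.088)
t=4.200: state=(5.089)
t=4.400: state=(5.090)
t=4.600: state=(5.091)
t=4.780: state=(5.091)

(x) = (5.091)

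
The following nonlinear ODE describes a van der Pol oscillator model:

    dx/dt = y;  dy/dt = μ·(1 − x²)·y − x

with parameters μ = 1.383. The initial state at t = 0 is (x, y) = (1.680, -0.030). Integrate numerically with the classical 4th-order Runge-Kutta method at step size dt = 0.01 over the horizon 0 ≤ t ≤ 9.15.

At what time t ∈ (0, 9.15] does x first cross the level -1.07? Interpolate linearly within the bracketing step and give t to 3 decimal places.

t = 2.267

t=0.000: state=(1.680, -0.030)
step 1 (dt=0.01): k1=(-0.030, -1.604), k2=(-0.038, -1.584), k3=(-0.038, -1.584), k4=(-0.046, -1.564); state += dt/6·(k1+2k2+2k3+k4)
t=0.010: state=(1.680, -0.046)
t=0.020: state=(1.679, -0.061)
t=0.030: state=(1.678, -0.076)
continuing one RK4 step at a time; state shown every 50 steps (Δt=0.5):
t=0.500: state=(1.526, -0.506)
t=1.000: state=(1.201, -0.804)
t=1.500: state=(0.682, -1.351)
t=2.000: state=(-0.284, -2.658)
t=2.260: state=(-1.049, -3.023)
next step: t=2.270: state=(-1.079, -3.006) — x has crossed -1.07
linear interpolation between t=2.260 (-1.04880) and t=2.270 (-1.07895) → t≈2.267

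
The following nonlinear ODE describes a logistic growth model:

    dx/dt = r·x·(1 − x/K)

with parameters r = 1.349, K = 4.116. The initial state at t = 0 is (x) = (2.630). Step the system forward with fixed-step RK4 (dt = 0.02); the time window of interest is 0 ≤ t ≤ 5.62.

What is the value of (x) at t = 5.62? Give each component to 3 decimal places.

t=0.000: state=(2.630)
step 1 (dt=0.02): k1=(1.281), k2=(1.276), k3=(1.276), k4=(1.271); state += dt/6·(k1+2k2+2k3+k4)
t=0.020: state=(2.656)
t=0.040: state=(2.681)
t=0.060: state=(2.706)
continuing one RK4 step at a time; state shown every 10 steps (Δt=0.2):
t=0.200: state=(2.875)
t=0.400: state=(3.096)
t=0.600: state=(3.289)
t=0.800: state=(3.453)
t=1.000: state=(3.590)
t=1.200: state=(3.702)
t=1.400: state=(3.792)
t=1.600: state=(3.864)
t=1.800: state=(3.921)
t=2.000: state=(3.965)
t=2.200: state=(4.000)
t=2.400: state=(4.027)
t=2.600: state=(4.047)
t=2.800: state=(4.063)
t=3.000: state=(4.076)
t=3.200: state=(4.085)
t=3.400: state=(4.092)
t=3.600: state=(4.098)
t=3.800: state=(4.102)
t=4.000: state=(4.105)
t=4.200: state=(4.108)
t=4.400: state=(4.110)
t=4.600: state=(4.111)
t=4.800: state=(4.112)
t=5.000: state=(4.113)
t=5.200: state=(4.114)
t=5.400: state=(4.114)
t=5.600: state=(4.115)
t=5.620: state=(4.115)

(x) = (4.115)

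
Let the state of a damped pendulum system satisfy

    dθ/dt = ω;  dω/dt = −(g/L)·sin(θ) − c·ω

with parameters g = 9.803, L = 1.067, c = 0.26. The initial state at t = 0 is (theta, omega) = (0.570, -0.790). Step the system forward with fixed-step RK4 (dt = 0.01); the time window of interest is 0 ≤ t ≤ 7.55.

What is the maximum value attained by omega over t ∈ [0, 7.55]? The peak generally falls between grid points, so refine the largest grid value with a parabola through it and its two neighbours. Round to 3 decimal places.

max omega = 1.538

t=0.000: state=(0.570, -0.790)
step 1 (dt=0.01): k1=(-0.790, -4.752), k2=(-0.814, -4.716), k3=(-0.814, -4.715), k4=(-0.837, -4.677); state += dt/6·(k1+2k2+2k3+k4)
t=0.010: state=(0.562, -0.837)
t=0.020: state=(0.553, -0.884)
t=0.030: state=(0.544, -0.929)
continuing one RK4 step at a time; state shown every 25 steps (Δt=0.25):
t=0.250: state=(0.249, -1.655)
t=0.500: state=(-0.181, -1.619)
t=0.750: state=(-0.489, -0.747)
t=1.000: state=(-0.529, 0.432)
t=1.250: state=(-0.297, 1.331)
t=1.500: state=(0.074, 1.496)
t=1.750: state=(0.383, 0.867)
t=2.000: state=(0.475, -0.156)
t=2.250: state=(0.317, -1.039)
t=2.500: state=(0.005, -1.339)
t=2.750: state=(-0.291, -0.916)
t=3.000: state=(-0.416, -0.050)
t=3.250: state=(-0.318, 0.786)
t=3.500: state=(-0.061, 1.169)
t=3.750: state=(0.212, 0.913)
t=4.000: state=(0.357, 0.199)
t=4.250: state=(0.307, -0.571)
t=4.500: state=(0.100, -1.001)
t=4.750: state=(-0.147, -0.877)
t=5.000: state=(-0.300, -0.302)
t=5.250: state=(-0.288, 0.392)
t=5.500: state=(-0.125, 0.841)
t=5.750: state=(0.093, 0.820)
t=6.000: state=(0.248, 0.368)
t=6.250: state=(0.264, -0.246)
t=6.500: state=(0.140, -0.694)
t=6.750: state=(-0.050, -0.750)
t=7.000: state=(-0.201, -0.406)
t=7.250: state=(-0.237, 0.128)
t=7.500: state=(-0.146, 0.562)
t=7.550: state=(-0.117, 0.615)
largest grid value and its neighbours: omega(1.410)=1.53664, omega(1.420)=1.53773, omega(1.430)=1.53740
parabola through these three points peaks at t≈1.423 with omega≈1.53778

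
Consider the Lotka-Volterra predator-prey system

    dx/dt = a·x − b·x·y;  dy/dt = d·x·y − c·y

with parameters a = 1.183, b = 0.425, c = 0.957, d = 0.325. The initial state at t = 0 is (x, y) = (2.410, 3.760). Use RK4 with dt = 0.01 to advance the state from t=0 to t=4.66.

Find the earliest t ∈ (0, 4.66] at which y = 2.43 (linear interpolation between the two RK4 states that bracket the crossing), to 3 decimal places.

t=0.000: state=(2.410, 3.760)
step 1 (dt=0.01): k1=(-1.000, -0.653), k2=(-0.995, -0.659), k3=(-0.995, -0.659), k4=(-0.989, -0.664); state += dt/6·(k1+2k2+2k3+k4)
t=0.010: state=(2.400, 3.753)
t=0.020: state=(2.390, 3.747)
t=0.030: state=(2.380, 3.740)
continuing one RK4 step at a time; state shown every 20 steps (Δt=0.2):
t=0.200: state=(2.232, 3.610)
t=0.400: state=(2.096, 3.430)
t=0.600: state=(2.000, 3.235)
t=0.800: state=(1.941, 3.036)
t=1.000: state=(1.916, 2.842)
t=1.200: state=(1.921, 2.658)
t=1.400: state=(1.956, 2.489)
t=1.470: state=(1.975, 2.435)
next step: t=1.480: state=(1.978, 2.427) — y has crossed 2.43
linear interpolation between t=1.470 (2.43461) and t=1.480 (2.42697) → t≈1.476

t = 1.476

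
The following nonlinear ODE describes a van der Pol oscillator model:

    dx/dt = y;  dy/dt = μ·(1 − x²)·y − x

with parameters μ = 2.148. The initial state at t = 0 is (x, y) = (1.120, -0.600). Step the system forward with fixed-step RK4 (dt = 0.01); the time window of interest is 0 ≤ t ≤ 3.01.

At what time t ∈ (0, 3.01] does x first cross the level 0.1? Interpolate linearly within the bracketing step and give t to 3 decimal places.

t=0.000: state=(1.120, -0.600)
step 1 (dt=0.01): k1=(-0.600, -0.792), k2=(-0.604, -0.796), k3=(-0.604, -0.796), k4=(-0.608, -0.799); state += dt/6·(k1+2k2+2k3+k4)
t=0.010: state=(1.114, -0.608)
t=0.020: state=(1.108, -0.616)
t=0.030: state=(1.102, -0.624)
continuing one RK4 step at a time; state shown every 10 steps (Δt=0.1):
t=0.100: state=(1.056, -0.684)
t=0.200: state=(0.983, -0.779)
t=0.300: state=(0.899, -0.894)
t=0.400: state=(0.803, -1.036)
t=0.500: state=(0.691, -1.217)
t=0.600: state=(0.558, -1.454)
t=0.700: state=(0.398, -1.767)
t=0.800: state=(0.201, -2.179)
t=0.840: state=(0.110, -2.376)
next step: t=0.850: state=(0.086, -2.429) — x has crossed 0.1
linear interpolation between t=0.840 (0.11023) and t=0.850 (0.08620) → t≈0.844

t = 0.844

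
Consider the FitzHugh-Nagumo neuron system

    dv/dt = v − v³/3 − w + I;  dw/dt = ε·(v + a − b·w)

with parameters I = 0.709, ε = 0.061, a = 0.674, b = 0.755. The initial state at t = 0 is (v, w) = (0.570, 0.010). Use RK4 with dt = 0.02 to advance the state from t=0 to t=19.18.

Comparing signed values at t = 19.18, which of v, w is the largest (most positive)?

largest component: w

t=0.000: state=(0.570, 0.010)
step 1 (dt=0.02): k1=(1.207, 0.075), k2=(1.215, 0.076), k3=(1.215, 0.076), k4=(1.222, 0.077); state += dt/6·(k1+2k2+2k3+k4)
t=0.020: state=(0.594, 0.012)
t=0.040: state=(0.619, 0.013)
t=0.060: state=(0.644, 0.015)
continuing one RK4 step at a time; state shown every 50 steps (Δt=1):
t=1.000: state=(1.708, 0.121)
t=2.000: state=(1.920, 0.267)
t=3.000: state=(1.886, 0.409)
t=4.000: state=(1.834, 0.542)
t=5.000: state=(1.779, 0.665)
t=6.000: state=(1.724, 0.780)
t=7.000: state=(1.668, 0.886)
t=8.000: state=(1.611, 0.984)
t=9.000: state=(1.552, 1.074)
t=10.000: state=(1.491, 1.157)
t=11.000: state=(1.428, 1.232)
t=12.000: state=(1.360, 1.300)
t=13.000: state=(1.288, 1.360)
t=14.000: state=(1.208, 1.414)
t=15.000: state=(1.117, 1.460)
t=16.000: state=(1.008, 1.498)
t=17.000: state=(0.866, 1.526)
t=18.000: state=(0.653, 1.544)
t=19.000: state=(0.253, 1.543)
t=19.180: state=(0.138, 1.540)
compare at T: v=0.138, w=1.540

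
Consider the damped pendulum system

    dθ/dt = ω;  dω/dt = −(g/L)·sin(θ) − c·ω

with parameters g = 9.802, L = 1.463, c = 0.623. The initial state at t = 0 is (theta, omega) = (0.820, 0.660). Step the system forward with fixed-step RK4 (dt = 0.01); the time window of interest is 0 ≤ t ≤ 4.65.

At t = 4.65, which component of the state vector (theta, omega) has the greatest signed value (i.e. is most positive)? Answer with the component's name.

t=0.000: state=(0.820, 0.660)
step 1 (dt=0.01): k1=(0.660, -5.310), k2=(0.633, -5.308), k3=(0.633, -5.308), k4=(0.607, -5.306); state += dt/6·(k1+2k2+2k3+k4)
t=0.010: state=(0.826, 0.607)
t=0.020: state=(0.832, 0.554)
t=0.030: state=(0.837, 0.501)
continuing one RK4 step at a time; state shown every 20 steps (Δt=0.2):
t=0.200: state=(0.848, -0.365)
t=0.400: state=(0.686, -1.207)
t=0.600: state=(0.388, -1.713)
t=0.800: state=(0.031, -1.770)
t=1.000: state=(-0.291, -1.388)
t=1.200: state=(-0.505, -0.723)
t=1.400: state=(-0.574, 0.023)
t=1.600: state=(-0.502, 0.677)
t=1.800: state=(-0.319, 1.106)
t=2.000: state=(-0.080, 1.225)
t=2.200: state=(0.150, 1.030)
t=2.400: state=(0.316, 0.608)
t=2.600: state=(0.387, 0.092)
t=2.800: state=(0.356, -0.385)
t=3.000: state=(0.243, -0.716)
t=3.200: state=(0.083, -0.837)
t=3.400: state=(-0.078, -0.739)
t=3.600: state=(-0.201, -0.470)
t=3.800: state=(-0.260, -0.120)
t=4.000: state=(-0.249, 0.219)
t=4.200: state=(-0.179, 0.465)
t=4.400: state=(-0.073, 0.569)
t=4.600: state=(0.039, 0.522)
t=4.650: state=(0.064, 0.489)
compare at T: theta=0.064, omega=0.489

largest component: omega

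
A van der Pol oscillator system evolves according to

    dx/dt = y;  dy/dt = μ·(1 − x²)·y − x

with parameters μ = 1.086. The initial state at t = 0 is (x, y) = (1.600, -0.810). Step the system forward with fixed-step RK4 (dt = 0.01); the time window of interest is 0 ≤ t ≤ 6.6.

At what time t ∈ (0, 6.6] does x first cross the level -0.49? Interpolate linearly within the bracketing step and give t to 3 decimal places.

t = 1.444

t=0.000: state=(1.600, -0.810)
step 1 (dt=0.01): k1=(-0.810, -0.228), k2=(-0.811, -0.233), k3=(-0.811, -0.233), k4=(-0.812, -0.239); state += dt/6·(k1+2k2+2k3+k4)
t=0.010: state=(1.592, -0.812)
t=0.020: state=(1.584, -0.815)
t=0.030: state=(1.576, -0.817)
continuing one RK4 step at a time; state shown every 25 steps (Δt=0.25):
t=0.250: state=(1.388, -0.899)
t=0.500: state=(1.145, -1.056)
t=0.750: state=(0.852, -1.306)
t=1.000: state=(0.480, -1.694)
t=1.250: state=(-0.009, -2.248)
t=1.440: state=(-0.479, -2.672)
next step: t=1.450: state=(-0.505, -2.690) — x has crossed -0.49
linear interpolation between t=1.440 (-0.47863) and t=1.450 (-0.50545) → t≈1.444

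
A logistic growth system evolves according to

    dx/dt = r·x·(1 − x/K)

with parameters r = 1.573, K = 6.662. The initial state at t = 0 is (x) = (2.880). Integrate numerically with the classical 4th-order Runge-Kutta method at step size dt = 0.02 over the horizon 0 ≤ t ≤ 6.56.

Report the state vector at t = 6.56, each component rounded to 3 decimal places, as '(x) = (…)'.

t=0.000: state=(2.880)
step 1 (dt=0.02): k1=(2.572), k2=(2.577), k3=(2.577), k4=(2.582); state += dt/6·(k1+2k2+2k3+k4)
t=0.020: state=(2.932)
t=0.040: state=(2.983)
t=0.060: state=(3.035)
continuing one RK4 step at a time; state shown every 25 steps (Δt=0.5):
t=0.500: state=(4.169)
t=1.000: state=(5.236)
t=1.500: state=(5.927)
t=2.000: state=(6.306)
t=2.500: state=(6.495)
t=3.000: state=(6.585)
t=3.500: state=(6.627)
t=4.000: state=(6.646)
t=4.500: state=(6.655)
t=5.000: state=(6.659)
t=5.500: state=(6.660)
t=6.000: state=(6.661)
t=6.500: state=(6.662)
t=6.560: state=(6.662)

(x) = (6.662)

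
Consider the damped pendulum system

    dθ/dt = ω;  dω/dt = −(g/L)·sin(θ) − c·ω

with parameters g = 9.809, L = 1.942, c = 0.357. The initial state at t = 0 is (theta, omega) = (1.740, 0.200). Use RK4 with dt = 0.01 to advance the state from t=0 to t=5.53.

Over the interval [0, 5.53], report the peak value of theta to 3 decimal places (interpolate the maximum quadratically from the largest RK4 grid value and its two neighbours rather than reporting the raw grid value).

t=0.000: state=(1.740, 0.200)
step 1 (dt=0.01): k1=(0.200, -5.050), k2=(0.175, -5.040), k3=(0.175, -5.041), k4=(0.150, -5.031); state += dt/6·(k1+2k2+2k3+k4)
t=0.010: state=(1.742, 0.150)
t=0.020: state=(1.743, 0.099)
t=0.030: state=(1.744, 0.049)
continuing one RK4 step at a time; state shown every 20 steps (Δt=0.2):
t=0.200: state=(1.681, -0.777)
t=0.400: state=(1.433, -1.696)
t=0.600: state=(1.011, -2.492)
t=0.800: state=(0.457, -2.968)
t=1.000: state=(-0.140, -2.911)
t=1.200: state=(-0.671, -2.319)
t=1.400: state=(-1.047, -1.414)
t=1.600: state=(-1.231, -0.426)
t=1.800: state=(-1.220, 0.526)
t=2.000: state=(-1.027, 1.373)
t=2.200: state=(-0.684, 2.017)
t=2.400: state=(-0.244, 2.312)
t=2.600: state=(0.211, 2.164)
t=2.800: state=(0.595, 1.625)
t=3.000: state=(0.846, 0.861)
t=3.200: state=(0.936, 0.035)
t=3.400: state=(0.864, -0.738)
t=3.600: state=(0.650, -1.362)
t=3.800: state=(0.336, -1.731)
t=4.000: state=(-0.020, -1.763)
t=4.200: state=(-0.347, -1.458)
t=4.400: state=(-0.587, -0.911)
t=4.600: state=(-0.704, -0.253)
t=4.800: state=(-0.688, 0.398)
t=5.000: state=(-0.552, 0.943)
t=5.200: state=(-0.324, 1.294)
t=5.400: state=(-0.051, 1.387)
t=5.530: state=(0.124, 1.299)
largest grid value and its neighbours: theta(0.030)=1.74374, theta(0.040)=1.74398, theta(0.050)=1.74373
parabola through these three points peaks at t≈0.040 with theta≈1.74398

max theta = 1.744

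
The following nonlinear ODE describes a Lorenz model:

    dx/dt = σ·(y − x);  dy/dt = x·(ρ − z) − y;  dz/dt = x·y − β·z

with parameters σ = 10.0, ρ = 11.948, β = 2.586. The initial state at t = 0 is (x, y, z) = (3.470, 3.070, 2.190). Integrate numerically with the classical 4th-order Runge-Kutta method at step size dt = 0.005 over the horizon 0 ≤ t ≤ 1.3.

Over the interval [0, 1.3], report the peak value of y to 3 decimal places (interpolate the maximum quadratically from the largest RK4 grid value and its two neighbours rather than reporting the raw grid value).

max y = 10.569

t=0.000: state=(3.470, 3.070, 2.190)
step 1 (dt=0.005): k1=(-4.000, 30.790, 4.990), k2=(-3.130, 30.573, 5.193), k3=(-3.157, 30.593, 5.197), k4=(-2.313, 30.393, 5.402); state += dt/6·(k1+2k2+2k3+k4)
t=0.005: state=(3.454, 3.223, 2.216)
t=0.010: state=(3.447, 3.374, 2.244)
t=0.015: state=(3.447, 3.524, 2.274)
continuing one RK4 step at a time; state shown every 10 steps (Δt=0.05):
t=0.050: state=(3.631, 4.556, 2.554)
t=0.100: state=(4.316, 6.078, 3.234)
t=0.150: state=(5.352, 7.695, 4.409)
t=0.200: state=(6.613, 9.253, 6.270)
t=0.250: state=(7.910, 10.355, 8.889)
t=0.300: state=(8.935, 10.461, 11.988)
t=0.350: state=(9.321, 9.259, 14.827)
t=0.400: state=(8.852, 7.084, 16.552)
t=0.450: state=(7.654, 4.773, 16.840)
t=0.500: state=(6.120, 3.004, 16.038)
t=0.550: state=(4.648, 1.950, 14.704)
t=0.600: state=(3.466, 1.452, 13.235)
t=0.650: state=(2.632, 1.294, 11.821)
t=0.700: state=(2.106, 1.318, 10.529)
t=0.750: state=(1.820, 1.443, 9.377)
t=0.800: state=(1.711, 1.637, 8.366)
t=0.850: state=(1.734, 1.894, 7.493)
t=0.900: state=(1.865, 2.225, 6.757)
t=0.950: state=(2.093, 2.646, 6.163)
t=1.000: state=(2.420, 3.178, 5.723)
t=1.050: state=(2.855, 3.840, 5.463)
t=1.100: state=(3.410, 4.647, 5.424)
t=1.150: state=(4.094, 5.594, 5.669)
t=1.200: state=(4.904, 6.635, 6.276)
t=1.250: state=(5.807, 7.661, 7.320)
t=1.300: state=(6.721, 8.477, 8.822)
largest grid value and its neighbours: y(0.275)=10.56341, y(0.280)=10.56926, y(0.285)=10.56221
parabola through these three points peaks at t≈0.280 with y≈10.56927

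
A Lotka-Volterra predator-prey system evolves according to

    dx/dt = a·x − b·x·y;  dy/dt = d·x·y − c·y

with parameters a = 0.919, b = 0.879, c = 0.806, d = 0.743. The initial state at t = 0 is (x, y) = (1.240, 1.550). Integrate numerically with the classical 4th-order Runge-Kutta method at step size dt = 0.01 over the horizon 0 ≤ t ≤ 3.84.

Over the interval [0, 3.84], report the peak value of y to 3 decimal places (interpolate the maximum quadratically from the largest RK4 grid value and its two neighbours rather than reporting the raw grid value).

t=0.000: state=(1.240, 1.550)
step 1 (dt=0.01): k1=(-0.550, 0.179), k2=(-0.550, 0.176), k3=(-0.550, 0.176), k4=(-0.549, 0.173); state += dt/6·(k1+2k2+2k3+k4)
t=0.010: state=(1.235, 1.552)
t=0.020: state=(1.229, 1.553)
t=0.030: state=(1.224, 1.555)
continuing one RK4 step at a time; state shown every 20 steps (Δt=0.2):
t=0.200: state=(1.132, 1.573)
t=0.400: state=(1.031, 1.572)
t=0.600: state=(0.942, 1.549)
t=0.800: state=(0.865, 1.508)
t=1.000: state=(0.801, 1.452)
t=1.200: state=(0.750, 1.387)
t=1.400: state=(0.711, 1.316)
t=1.600: state=(0.682, 1.242)
t=1.800: state=(0.663, 1.168)
t=2.000: state=(0.653, 1.096)
t=2.200: state=(0.652, 1.028)
t=2.400: state=(0.657, 0.964)
t=2.600: state=(0.670, 0.905)
t=2.800: state=(0.690, 0.853)
t=3.000: state=(0.717, 0.805)
t=3.200: state=(0.751, 0.765)
t=3.400: state=(0.791, 0.730)
t=3.600: state=(0.839, 0.701)
t=3.800: state=(0.893, 0.678)
t=3.840: state=(0.905, 0.675)
largest grid value and its neighbours: y(0.280)=1.57587, y(0.290)=1.57591, y(0.300)=1.57589
parabola through these three points peaks at t≈0.292 with y≈1.57591

max y = 1.576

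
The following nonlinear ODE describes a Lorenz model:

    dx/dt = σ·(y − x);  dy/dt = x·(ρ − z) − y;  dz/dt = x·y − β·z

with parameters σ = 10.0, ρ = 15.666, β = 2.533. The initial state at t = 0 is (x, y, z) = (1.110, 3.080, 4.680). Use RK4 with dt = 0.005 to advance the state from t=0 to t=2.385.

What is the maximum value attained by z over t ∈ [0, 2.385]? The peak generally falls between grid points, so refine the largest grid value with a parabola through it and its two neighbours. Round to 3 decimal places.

max z = 22.580

t=0.000: state=(1.110, 3.080, 4.680)
step 1 (dt=0.005): k1=(19.700, 9.114, -8.436), k2=(19.435, 9.657, -8.204), k3=(19.456, 9.648, -8.206), k4=(19.210, 10.184, -7.974); state += dt/6·(k1+2k2+2k3+k4)
t=0.005: state=(1.207, 3.128, 4.639)
t=0.010: state=(1.302, 3.182, 4.600)
t=0.015: state=(1.395, 3.241, 4.564)
continuing one RK4 step at a time; state shown every 20 steps (Δt=0.1):
t=0.100: state=(2.953, 4.974, 4.370)
t=0.200: state=(5.518, 8.710, 5.973)
t=0.300: state=(9.115, 12.683, 11.868)
t=0.400: state=(11.053, 10.530, 20.587)
t=0.500: state=(8.057, 3.500, 22.013)
t=0.600: state=(3.870, 0.585, 17.990)
t=0.700: state=(1.668, 0.399, 14.056)
t=0.800: state=(0.979, 0.725, 10.969)
t=0.900: state=(0.980, 1.190, 8.594)
t=1.000: state=(1.372, 1.958, 6.832)
t=1.100: state=(2.213, 3.358, 5.719)
t=1.200: state=(3.788, 5.862, 5.657)
t=1.300: state=(6.443, 9.637, 7.944)
t=1.400: state=(9.637, 12.251, 14.392)
t=1.500: state=(10.272, 8.543, 21.100)
t=1.600: state=(6.942, 2.896, 20.648)
t=1.700: state=(3.532, 1.029, 16.808)
t=1.800: state=(1.920, 1.063, 13.267)
t=1.900: state=(1.549, 1.565, 10.487)
t=2.000: state=(1.847, 2.411, 8.431)
t=2.100: state=(2.701, 3.878, 7.169)
t=2.200: state=(4.291, 6.337, 7.140)
t=2.300: state=(6.792, 9.650, 9.530)
t=2.385: state=(9.104, 11.332, 14.308)
largest grid value and its neighbours: z(0.455)=22.55479, z(0.460)=22.57745, z(0.465)=22.57658
parabola through these three points peaks at t≈0.462 with z≈22.57997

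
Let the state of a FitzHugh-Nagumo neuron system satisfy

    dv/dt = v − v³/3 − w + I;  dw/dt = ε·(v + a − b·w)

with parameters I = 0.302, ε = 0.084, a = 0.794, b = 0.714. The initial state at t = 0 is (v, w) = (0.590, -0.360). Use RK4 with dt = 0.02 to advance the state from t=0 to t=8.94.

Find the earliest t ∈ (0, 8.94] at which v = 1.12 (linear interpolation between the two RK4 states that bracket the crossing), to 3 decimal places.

t = 0.422

t=0.000: state=(0.590, -0.360)
step 1 (dt=0.02): k1=(1.184, 0.138), k2=(1.190, 0.139), k3=(1.190, 0.139), k4=(1.196, 0.140); state += dt/6·(k1+2k2+2k3+k4)
t=0.020: state=(0.614, -0.357)
t=0.040: state=(0.638, -0.354)
t=0.060: state=(0.662, -0.352)
t=0.420: state=(1.117, -0.294)
next step: t=0.440: state=(1.142, -0.290) — v has crossed 1.12
linear interpolation between t=0.420 (1.11747) and t=0.440 (1.14233) → t≈0.422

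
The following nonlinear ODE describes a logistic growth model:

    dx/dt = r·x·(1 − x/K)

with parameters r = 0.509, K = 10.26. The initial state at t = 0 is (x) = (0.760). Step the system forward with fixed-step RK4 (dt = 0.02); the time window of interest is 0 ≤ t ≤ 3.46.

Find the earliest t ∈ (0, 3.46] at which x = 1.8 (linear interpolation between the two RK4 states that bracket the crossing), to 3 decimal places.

t = 1.922

t=0.000: state=(0.760)
step 1 (dt=0.02): k1=(0.358), k2=(0.360), k3=(0.360), k4=(0.361); state += dt/6·(k1+2k2+2k3+k4)
t=0.020: state=(0.767)
t=0.040: state=(0.774)
t=0.060: state=(0.782)
continuing one RK4 step at a time; state shown every 10 steps (Δt=0.2):
t=0.200: state=(0.835)
t=0.400: state=(0.916)
t=0.600: state=(1.005)
t=0.800: state=(1.101)
t=1.000: state=(1.205)
t=1.200: state=(1.318)
t=1.400: state=(1.439)
t=1.600: state=(1.570)
t=1.800: state=(1.710)
t=1.920: state=(1.799)
next step: t=1.940: state=(1.814) — x has crossed 1.8
linear interpolation between t=1.920 (1.79869) and t=1.940 (1.81384) → t≈1.922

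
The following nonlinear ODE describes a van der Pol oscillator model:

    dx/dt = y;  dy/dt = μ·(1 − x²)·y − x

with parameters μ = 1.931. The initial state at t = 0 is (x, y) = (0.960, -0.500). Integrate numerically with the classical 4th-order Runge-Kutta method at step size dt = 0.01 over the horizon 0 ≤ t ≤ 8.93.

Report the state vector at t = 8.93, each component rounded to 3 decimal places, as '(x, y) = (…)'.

t=0.000: state=(0.960, -0.500)
step 1 (dt=0.01): k1=(-0.500, -1.036), k2=(-0.505, -1.039), k3=(-0.505, -1.039), k4=(-0.510, -1.042); state += dt/6·(k1+2k2+2k3+k4)
t=0.010: state=(0.955, -0.510)
t=0.020: state=(0.950, -0.521)
t=0.030: state=(0.945, -0.531)
continuing one RK4 step at a time; state shown every 50 steps (Δt=0.5):
t=0.500: state=(0.554, -1.217)
t=1.000: state=(-0.458, -3.063)
t=1.500: state=(-1.835, -1.188)
t=2.000: state=(-1.931, 0.253)
t=2.500: state=(-1.762, 0.392)
t=3.000: state=(-1.544, 0.488)
t=3.500: state=(-1.262, 0.662)
t=4.000: state=(-0.840, 1.100)
t=4.500: state=(0.006, 2.591)
t=5.000: state=(1.646, 2.477)
t=5.500: state=(2.011, -0.151)
t=6.000: state=(1.867, -0.356)
t=6.500: state=(1.671, -0.432)
t=7.000: state=(1.428, -0.551)
t=7.500: state=(1.099, -0.803)
t=8.000: state=(0.549, -1.544)
t=8.500: state=(-0.713, -3.647)
t=8.930: state=(-1.915, -1.072)

(x, y) = (-1.915, -1.072)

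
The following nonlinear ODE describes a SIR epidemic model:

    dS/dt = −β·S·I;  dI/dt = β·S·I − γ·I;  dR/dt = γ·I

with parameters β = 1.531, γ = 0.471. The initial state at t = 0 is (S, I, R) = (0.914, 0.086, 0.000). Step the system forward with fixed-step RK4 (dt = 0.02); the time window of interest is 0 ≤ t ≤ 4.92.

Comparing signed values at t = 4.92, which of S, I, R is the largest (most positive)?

t=0.000: state=(0.914, 0.086, 0.000)
step 1 (dt=0.02): k1=(-0.120, 0.080, 0.041), k2=(-0.121, 0.080, 0.041), k3=(-0.121, 0.080, 0.041), k4=(-0.122, 0.081, 0.041); state += dt/6·(k1+2k2+2k3+k4)
t=0.020: state=(0.912, 0.088, 0.001)
t=0.040: state=(0.909, 0.089, 0.002)
t=0.060: state=(0.907, 0.091, 0.002)
continuing one RK4 step at a time; state shown every 10 steps (Δt=0.2):
t=0.200: state=(0.888, 0.103, 0.009)
t=0.400: state=(0.858, 0.123, 0.020)
t=0.600: state=(0.824, 0.144, 0.032)
t=0.800: state=(0.785, 0.168, 0.047)
t=1.000: state=(0.743, 0.193, 0.064)
t=1.200: state=(0.697, 0.219, 0.083)
t=1.400: state=(0.649, 0.245, 0.105)
t=1.600: state=(0.600, 0.270, 0.129)
t=1.800: state=(0.550, 0.294, 0.156)
t=2.000: state=(0.501, 0.314, 0.185)
t=2.200: state=(0.454, 0.331, 0.215)
t=2.400: state=(0.410, 0.343, 0.247)
t=2.600: state=(0.368, 0.352, 0.280)
t=2.800: state=(0.330, 0.357, 0.313)
t=3.000: state=(0.296, 0.357, 0.347)
t=3.200: state=(0.266, 0.354, 0.380)
t=3.400: state=(0.238, 0.348, 0.413)
t=3.600: state=(0.215, 0.340, 0.446)
t=3.800: state=(0.194, 0.329, 0.477)
t=4.000: state=(0.176, 0.317, 0.508)
t=4.200: state=(0.160, 0.304, 0.537)
t=4.400: state=(0.146, 0.289, 0.565)
t=4.600: state=(0.134, 0.275, 0.591)
t=4.800: state=(0.123, 0.260, 0.617)
t=4.920: state=(0.118, 0.251, 0.631)
compare at T: S=0.118, I=0.251, R=0.631

largest component: R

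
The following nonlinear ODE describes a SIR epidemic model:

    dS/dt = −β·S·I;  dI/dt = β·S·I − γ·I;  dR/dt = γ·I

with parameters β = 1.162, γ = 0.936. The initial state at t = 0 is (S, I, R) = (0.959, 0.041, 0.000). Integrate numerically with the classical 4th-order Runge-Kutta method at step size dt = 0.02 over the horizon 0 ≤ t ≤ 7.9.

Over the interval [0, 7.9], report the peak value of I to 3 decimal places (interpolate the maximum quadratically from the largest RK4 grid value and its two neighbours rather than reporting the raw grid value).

max I = 0.054

t=0.000: state=(0.959, 0.041, 0.000)
step 1 (dt=0.02): k1=(-0.046, 0.007, 0.038), k2=(-0.046, 0.007, 0.038), k3=(-0.046, 0.007, 0.038), k4=(-0.046, 0.007, 0.039); state += dt/6·(k1+2k2+2k3+k4)
t=0.020: state=(0.958, 0.041, 0.001)
t=0.040: state=(0.957, 0.041, 0.002)
t=0.060: state=(0.956, 0.041, 0.002)
continuing one RK4 step at a time; state shown every 25 steps (Δt=0.5):
t=0.500: state=(0.935, 0.045, 0.020)
t=1.000: state=(0.911, 0.048, 0.042)
t=1.500: state=(0.885, 0.050, 0.065)
t=2.000: state=(0.859, 0.052, 0.089)
t=2.500: state=(0.833, 0.054, 0.113)
t=3.000: state=(0.807, 0.054, 0.139)
t=3.500: state=(0.783, 0.054, 0.164)
t=4.000: state=(0.759, 0.053, 0.189)
t=4.500: state=(0.736, 0.051, 0.213)
t=5.000: state=(0.715, 0.049, 0.236)
t=5.500: state=(0.696, 0.046, 0.258)
t=6.000: state=(0.678, 0.043, 0.279)
t=6.500: state=(0.662, 0.040, 0.298)
t=7.000: state=(0.648, 0.036, 0.316)
t=7.500: state=(0.635, 0.033, 0.332)
t=7.900: state=(0.626, 0.030, 0.344)
largest grid value and its neighbours: I(3.020)=0.05400, I(3.040)=0.05400, I(3.060)=0.05400
parabola through these three points peaks at t≈3.038 with I≈0.05400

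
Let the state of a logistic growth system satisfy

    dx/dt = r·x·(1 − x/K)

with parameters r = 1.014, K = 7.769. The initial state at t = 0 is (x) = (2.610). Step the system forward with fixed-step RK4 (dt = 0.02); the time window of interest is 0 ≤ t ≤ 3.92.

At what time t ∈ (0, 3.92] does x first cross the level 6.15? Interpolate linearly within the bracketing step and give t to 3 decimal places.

t=0.000: state=(2.610)
step 1 (dt=0.02): k1=(1.757), k2=(1.763), k3=(1.763), k4=(1.769); state += dt/6·(k1+2k2+2k3+k4)
t=0.020: state=(2.645)
t=0.040: state=(2.681)
t=0.060: state=(2.716)
continuing one RK4 step at a time; state shown every 10 steps (Δt=0.2):
t=0.200: state=(2.972)
t=0.400: state=(3.352)
t=0.600: state=(3.743)
t=0.800: state=(4.136)
t=1.000: state=(4.525)
t=1.200: state=(4.900)
t=1.400: state=(5.257)
t=1.600: state=(5.588)
t=1.800: state=(5.892)
t=1.980: state=(6.139)
next step: t=2.000: state=(6.165) — x has crossed 6.15
linear interpolation between t=1.980 (6.13932) and t=2.000 (6.16528) → t≈1.988

t = 1.988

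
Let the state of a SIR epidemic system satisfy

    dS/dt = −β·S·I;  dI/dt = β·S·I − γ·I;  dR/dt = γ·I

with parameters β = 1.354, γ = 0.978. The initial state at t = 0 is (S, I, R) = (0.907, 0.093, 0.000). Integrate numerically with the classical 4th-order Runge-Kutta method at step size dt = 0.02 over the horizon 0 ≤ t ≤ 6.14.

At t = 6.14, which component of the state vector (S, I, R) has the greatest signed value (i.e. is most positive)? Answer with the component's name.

largest component: R

t=0.000: state=(0.907, 0.093, 0.000)
step 1 (dt=0.02): k1=(-0.114, 0.023, 0.091), k2=(-0.114, 0.023, 0.091), k3=(-0.114, 0.023, 0.091), k4=(-0.114, 0.023, 0.091); state += dt/6·(k1+2k2+2k3+k4)
t=0.020: state=(0.905, 0.093, 0.002)
t=0.040: state=(0.902, 0.094, 0.004)
t=0.060: state=(0.900, 0.094, 0.005)
continuing one RK4 step at a time; state shown every 10 steps (Δt=0.2):
t=0.200: state=(0.884, 0.097, 0.019)
t=0.400: state=(0.860, 0.102, 0.038)
t=0.600: state=(0.837, 0.105, 0.058)
t=0.800: state=(0.813, 0.108, 0.079)
t=1.000: state=(0.789, 0.110, 0.101)
t=1.200: state=(0.766, 0.112, 0.122)
t=1.400: state=(0.743, 0.113, 0.144)
t=1.600: state=(0.720, 0.113, 0.166)
t=1.800: state=(0.699, 0.113, 0.189)
t=2.000: state=(0.678, 0.112, 0.211)
t=2.200: state=(0.658, 0.110, 0.232)
t=2.400: state=(0.638, 0.108, 0.254)
t=2.600: state=(0.620, 0.105, 0.274)
t=2.800: state=(0.603, 0.102, 0.295)
t=3.000: state=(0.587, 0.099, 0.314)
t=3.200: state=(0.572, 0.095, 0.333)
t=3.400: state=(0.558, 0.091, 0.351)
t=3.600: state=(0.544, 0.087, 0.369)
t=3.800: state=(0.532, 0.083, 0.385)
t=4.000: state=(0.520, 0.078, 0.401)
t=4.200: state=(0.510, 0.074, 0.416)
t=4.400: state=(0.500, 0.070, 0.430)
t=4.600: state=(0.491, 0.066, 0.443)
t=4.800: state=(0.483, 0.062, 0.456)
t=5.000: state=(0.475, 0.058, 0.468)
t=5.200: state=(0.468, 0.054, 0.478)
t=5.400: state=(0.461, 0.050, 0.489)
t=5.600: state=(0.455, 0.047, 0.498)
t=5.800: state=(0.450, 0.043, 0.507)
t=6.000: state=(0.444, 0.040, 0.515)
t=6.140: state=(0.441, 0.038, 0.521)
compare at T: S=0.441, I=0.038, R=0.521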